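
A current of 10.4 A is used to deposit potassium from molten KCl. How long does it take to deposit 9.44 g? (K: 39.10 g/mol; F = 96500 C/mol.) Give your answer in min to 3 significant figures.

37.3 min

n(K) = 9.44 / 39.10 = 0.2414 mol
K⁺ + e⁻ → K, so n(e⁻) = 0.2414 mol
Q = 0.2414 × 96500 = 23300 C
t = Q / I = 23300 / 10.4 = 2240 s = 37.3 min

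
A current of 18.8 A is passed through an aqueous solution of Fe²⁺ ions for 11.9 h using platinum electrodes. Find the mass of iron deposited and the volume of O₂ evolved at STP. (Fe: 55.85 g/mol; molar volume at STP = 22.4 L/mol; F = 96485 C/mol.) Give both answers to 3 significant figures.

233 g Fe; 46.7 L O₂

Q = 18.8 × 42840 = 8.054×10^5 C; n(e⁻) = 8.054×10^5 / 96485 = 8.347 mol
Cathode: Fe²⁺ + 2e⁻ → Fe → n(Fe) = 8.347/2 = 4.174 mol → 233 g
Anode: 2H₂O → O₂ + 4H⁺ + 4e⁻ → n(O₂) = 8.347/4 = 2.087 mol → 46.7 L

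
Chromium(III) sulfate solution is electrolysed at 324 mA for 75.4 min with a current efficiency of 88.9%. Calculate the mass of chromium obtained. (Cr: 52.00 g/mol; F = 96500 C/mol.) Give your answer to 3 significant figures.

Q = 0.324 × 4524 = 1466 C
n(e⁻) = 1466 / 96500 = 0.01519 mol
Cr³⁺ + 3e⁻ → Cr, so theoretical m(Cr) = 0.005063 × 52.00 = 0.2633 g
Actual mass = 88.9% × 0.2633 = 0.234 g

0.234 g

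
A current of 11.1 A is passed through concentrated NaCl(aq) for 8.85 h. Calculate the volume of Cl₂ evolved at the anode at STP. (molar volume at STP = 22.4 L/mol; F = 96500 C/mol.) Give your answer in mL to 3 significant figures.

Q = 11.1 A × 31860 s = 3.536×10^5 C
Moles of electrons = 3.536×10^5 / 96500 = 3.664 mol
2Cl⁻ → Cl₂ + 2e⁻, so n(Cl₂) = 3.664 / 2 = 1.832 mol
V = 1.832 × 22.4 = 41.04 L
= 41000 mL

41000 mL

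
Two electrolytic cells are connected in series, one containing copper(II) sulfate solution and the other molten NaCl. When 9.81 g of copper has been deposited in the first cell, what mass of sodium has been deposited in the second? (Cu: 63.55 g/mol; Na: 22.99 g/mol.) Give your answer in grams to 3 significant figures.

n(Cu) = 9.81 / 63.55 = 0.1544 mol
Cu²⁺ + 2e⁻ → Cu, so n(e⁻) = 2 × 0.1544 = 0.3088 mol
The cells are in series, so the same charge (and hence the same n(e⁻) = 0.3088 mol) passes through both.
Na⁺ + e⁻ → Na, so n(Na) = 0.3088 mol
m(Na) = 0.3088 × 22.99 = 7.10 g

7.10 g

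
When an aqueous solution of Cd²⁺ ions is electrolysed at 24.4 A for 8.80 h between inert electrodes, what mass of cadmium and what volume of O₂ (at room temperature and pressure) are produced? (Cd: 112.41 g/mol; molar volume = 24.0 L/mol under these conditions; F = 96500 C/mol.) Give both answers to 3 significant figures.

450 g Cd; 48.1 L O₂

Q = 24.4 × 31680 = 7.730×10^5 C; n(e⁻) = 7.730×10^5 / 96500 = 8.010 mol
Cathode: Cd²⁺ + 2e⁻ → Cd → n(Cd) = 8.010/2 = 4.005 mol → 450 g
Anode: 2H₂O → O₂ + 4H⁺ + 4e⁻ → n(O₂) = 8.010/4 = 2.003 mol → 48.1 L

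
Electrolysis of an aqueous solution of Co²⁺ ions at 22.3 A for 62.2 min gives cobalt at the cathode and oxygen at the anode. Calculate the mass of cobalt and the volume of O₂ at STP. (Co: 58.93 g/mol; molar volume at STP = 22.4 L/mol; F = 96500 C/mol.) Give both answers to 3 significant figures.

25.4 g Co; 4.83 L O₂

Q = 22.3 × 3732 = 83220 C; n(e⁻) = 83220 / 96500 = 0.8624 mol
Cathode: Co²⁺ + 2e⁻ → Co → n(Co) = 0.8624/2 = 0.4312 mol → 25.4 g
Anode: 2H₂O → O₂ + 4H⁺ + 4e⁻ → n(O₂) = 0.8624/4 = 0.2156 mol → 4.83 L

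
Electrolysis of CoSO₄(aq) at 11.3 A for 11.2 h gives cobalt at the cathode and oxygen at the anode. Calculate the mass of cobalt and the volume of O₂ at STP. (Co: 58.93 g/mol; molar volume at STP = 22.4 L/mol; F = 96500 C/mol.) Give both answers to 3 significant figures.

Q = 11.3 × 40320 = 4.556×10^5 C; n(e⁻) = 4.556×10^5 / 96500 = 4.721 mol
Cathode: Co²⁺ + 2e⁻ → Co → n(Co) = 4.721/2 = 2.361 mol → 139 g
Anode: 2H₂O → O₂ + 4H⁺ + 4e⁻ → n(O₂) = 4.721/4 = 1.180 mol → 26.4 L

139 g Co; 26.4 L O₂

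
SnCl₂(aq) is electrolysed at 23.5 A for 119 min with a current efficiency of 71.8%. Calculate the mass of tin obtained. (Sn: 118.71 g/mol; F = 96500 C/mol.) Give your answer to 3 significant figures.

74.1 g

Q = 23.5 × 7140 = 1.678×10^5 C
n(e⁻) = 1.678×10^5 / 96500 = 1.739 mol
Sn²⁺ + 2e⁻ → Sn, so theoretical m(Sn) = 0.8695 × 118.71 = 103.2 g
Actual mass = 71.8% × 103.2 = 74.1 g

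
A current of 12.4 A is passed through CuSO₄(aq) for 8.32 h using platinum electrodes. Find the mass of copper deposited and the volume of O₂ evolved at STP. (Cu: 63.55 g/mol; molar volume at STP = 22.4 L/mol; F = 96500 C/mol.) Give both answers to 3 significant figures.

122 g Cu; 21.6 L O₂

Q = 12.4 × 29952 = 3.714×10^5 C; n(e⁻) = 3.714×10^5 / 96500 = 3.849 mol
Cathode: Cu²⁺ + 2e⁻ → Cu → n(Cu) = 3.849/2 = 1.925 mol → 122 g
Anode: 2H₂O → O₂ + 4H⁺ + 4e⁻ → n(O₂) = 3.849/4 = 0.9623 mol → 21.6 L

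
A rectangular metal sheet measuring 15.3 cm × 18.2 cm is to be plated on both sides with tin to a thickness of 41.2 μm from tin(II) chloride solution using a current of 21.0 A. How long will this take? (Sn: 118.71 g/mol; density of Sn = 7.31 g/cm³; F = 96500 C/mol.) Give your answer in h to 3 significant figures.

Plated area = 2 × 15.3 × 18.2 = 556.9 cm²
Volume = 556.9 × 41.2×10⁻⁴ cm = 2.294 cm³
m(Sn) = 2.294 × 7.31 = 16.77 g
n(Sn) = 16.77 / 118.71 = 0.1413 mol; n(e⁻) = 2 × 0.1413 = 0.2826 mol
Q = 0.2826 × 96500 = 27270 C
t = 27270 / 21.0 = 1299 s = 0.361 h

0.361 h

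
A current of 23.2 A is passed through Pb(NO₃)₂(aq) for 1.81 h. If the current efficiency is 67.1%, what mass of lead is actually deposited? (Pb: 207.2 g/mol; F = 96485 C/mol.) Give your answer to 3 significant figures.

109 g

Q = 23.2 × 6516 = 1.512×10^5 C
n(e⁻) = 1.512×10^5 / 96485 = 1.567 mol
Pb²⁺ + 2e⁻ → Pb, so theoretical m(Pb) = 0.7835 × 207.2 = 162.3 g
Actual mass = 67.1% × 162.3 = 109 g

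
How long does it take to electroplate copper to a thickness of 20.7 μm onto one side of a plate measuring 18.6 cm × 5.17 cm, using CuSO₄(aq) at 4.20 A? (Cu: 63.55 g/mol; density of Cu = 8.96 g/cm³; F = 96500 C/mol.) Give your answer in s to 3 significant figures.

1290 s

Plated area = 18.6 × 5.17 = 96.16 cm²
Volume = 96.16 × 20.7×10⁻⁴ cm = 0.1991 cm³
m(Cu) = 0.1991 × 8.96 = 1.784 g
n(Cu) = 1.784 / 63.55 = 0.02807 mol; n(e⁻) = 2 × 0.02807 = 0.05614 mol
Q = 0.05614 × 96500 = 5418 C
t = 5418 / 4.20 = 1290 s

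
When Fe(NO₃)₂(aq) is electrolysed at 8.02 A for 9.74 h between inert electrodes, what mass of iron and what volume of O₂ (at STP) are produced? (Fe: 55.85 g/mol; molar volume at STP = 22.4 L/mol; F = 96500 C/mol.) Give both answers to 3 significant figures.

Q = 8.02 × 35064 = 2.812×10^5 C; n(e⁻) = 2.812×10^5 / 96500 = 2.914 mol
Cathode: Fe²⁺ + 2e⁻ → Fe → n(Fe) = 2.914/2 = 1.457 mol → 81.4 g
Anode: 2H₂O → O₂ + 4H⁺ + 4e⁻ → n(O₂) = 2.914/4 = 0.7285 mol → 16.3 L

81.4 g Fe; 16.3 L O₂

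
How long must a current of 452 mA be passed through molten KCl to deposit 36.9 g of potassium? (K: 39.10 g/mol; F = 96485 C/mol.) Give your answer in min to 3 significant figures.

n(K) = 36.9 / 39.10 = 0.9437 mol
K⁺ + e⁻ → K, so n(e⁻) = 0.9437 mol
Q = 0.9437 × 96485 = 91050 C
t = Q / I = 91050 / 0.452 = 2.014×10^5 s = 3360 min

3360 min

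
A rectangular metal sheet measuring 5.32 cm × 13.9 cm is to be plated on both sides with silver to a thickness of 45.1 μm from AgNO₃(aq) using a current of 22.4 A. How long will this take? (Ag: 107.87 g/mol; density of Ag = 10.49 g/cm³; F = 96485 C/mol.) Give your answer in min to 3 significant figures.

Plated area = 2 × 5.32 × 13.9 = 147.9 cm²
Volume = 147.9 × 45.1×10⁻⁴ cm = 0.6670 cm³
m(Ag) = 0.6670 × 10.49 = 6.997 g
n(Ag) = 6.997 / 107.87 = 0.06487 mol; n(e⁻) = 0.06487 mol
Q = 0.06487 × 96485 = 6259 C
t = 6259 / 22.4 = 279.4 s = 4.66 min

4.66 min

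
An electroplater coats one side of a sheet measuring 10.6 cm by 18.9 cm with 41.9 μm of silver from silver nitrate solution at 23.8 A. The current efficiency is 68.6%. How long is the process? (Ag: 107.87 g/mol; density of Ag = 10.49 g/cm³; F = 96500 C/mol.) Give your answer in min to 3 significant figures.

Plated area = 10.6 × 18.9 = 200.3 cm²
Volume = 200.3 × 41.9×10⁻⁴ cm = 0.8393 cm³
m(Ag) = 0.8393 × 10.49 = 8.804 g
n(Ag) = 8.804 / 107.87 = 0.08162 mol; n(e⁻) = 0.08162 mol
Q = 0.08162 × 96500 / 0.686 = 11480 C
t = 11480 / 23.8 = 482.4 s = 8.04 min

8.04 min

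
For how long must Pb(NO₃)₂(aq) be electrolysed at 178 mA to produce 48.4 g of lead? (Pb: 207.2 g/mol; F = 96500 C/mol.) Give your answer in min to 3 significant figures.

4220 min

n(Pb) = 48.4 / 207.2 = 0.2336 mol
Pb²⁺ + 2e⁻ → Pb, so n(e⁻) = 2 × 0.2336 = 0.4672 mol
Q = 0.4672 × 96500 = 45080 C
t = Q / I = 45080 / 0.178 = 2.533×10^5 s = 4220 min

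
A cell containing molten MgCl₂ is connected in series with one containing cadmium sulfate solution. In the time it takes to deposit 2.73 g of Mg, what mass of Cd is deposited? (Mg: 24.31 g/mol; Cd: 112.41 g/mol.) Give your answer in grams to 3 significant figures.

n(Mg) = 2.73 / 24.31 = 0.1123 mol
Mg²⁺ + 2e⁻ → Mg, so n(e⁻) = 2 × 0.1123 = 0.2246 mol
In series, the same 0.2246 mol of electrons flows through the second cell.
Cd²⁺ + 2e⁻ → Cd, so n(Cd) = 0.2246 / 2 = 0.1123 mol
m(Cd) = 0.1123 × 112.41 = 12.6 g

12.6 g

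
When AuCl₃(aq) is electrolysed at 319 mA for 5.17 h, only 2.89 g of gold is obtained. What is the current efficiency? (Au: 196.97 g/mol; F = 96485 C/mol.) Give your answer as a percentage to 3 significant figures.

71.5%

Q = 0.319 × 18612 = 5937 C
n(e⁻) = 5937 / 96485 = 0.06153 mol
Au³⁺ + 3e⁻ → Au, so theoretical n(Au) = 0.02051 mol → 4.040 g
Efficiency = 2.89 / 4.040 = 0.7153 = 71.5%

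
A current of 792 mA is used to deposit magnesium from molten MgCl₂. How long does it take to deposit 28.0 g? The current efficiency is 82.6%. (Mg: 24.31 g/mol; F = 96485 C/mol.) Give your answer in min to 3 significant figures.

n(Mg) = 28.0 / 24.31 = 1.152 mol
Mg²⁺ + 2e⁻ → Mg, so n(e⁻) = 2 × 1.152 = 2.304 mol
Q = 2.304 × 96485 / 0.826 = 2.691×10^5 C
t = Q / I = 2.691×10^5 / 0.792 = 3.398×10^5 s = 5660 min

5660 min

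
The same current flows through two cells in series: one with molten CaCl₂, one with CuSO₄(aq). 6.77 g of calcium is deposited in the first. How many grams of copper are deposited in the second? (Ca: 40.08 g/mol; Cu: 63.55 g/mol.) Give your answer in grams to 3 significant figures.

10.7 g

n(Ca) = 6.77 / 40.08 = 0.1689 mol
Ca²⁺ + 2e⁻ → Ca, so n(e⁻) = 2 × 0.1689 = 0.3378 mol
Since the cells are in series, n(e⁻) in the Cu cell is also 0.3378 mol.
Cu²⁺ + 2e⁻ → Cu, so n(Cu) = 0.3378 / 2 = 0.1689 mol
m(Cu) = 0.1689 × 63.55 = 10.7 g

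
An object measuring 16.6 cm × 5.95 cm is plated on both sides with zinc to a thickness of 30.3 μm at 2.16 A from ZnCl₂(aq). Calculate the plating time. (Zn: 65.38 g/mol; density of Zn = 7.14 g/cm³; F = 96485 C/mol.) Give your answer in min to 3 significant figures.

97.3 min

Plated area = 2 × 16.6 × 5.95 = 197.5 cm²
Volume = 197.5 × 30.3×10⁻⁴ cm = 0.5984 cm³
m(Zn) = 0.5984 × 7.14 = 4.273 g
n(Zn) = 4.273 / 65.38 = 0.06536 mol; n(e⁻) = 2 × 0.06536 = 0.1307 mol
Q = 0.1307 × 96485 = 12610 C
t = 12610 / 2.16 = 5838 s = 97.3 min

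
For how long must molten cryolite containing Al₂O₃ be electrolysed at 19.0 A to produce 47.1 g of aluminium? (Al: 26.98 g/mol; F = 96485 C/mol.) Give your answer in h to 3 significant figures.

7.39 h

n(Al) = 47.1 / 26.98 = 1.746 mol
Al³⁺ + 3e⁻ → Al, so n(e⁻) = 3 × 1.746 = 5.238 mol
Q = 5.238 × 96485 = 5.054×10^5 C
t = Q / I = 5.054×10^5 / 19.0 = 26600 s = 7.39 h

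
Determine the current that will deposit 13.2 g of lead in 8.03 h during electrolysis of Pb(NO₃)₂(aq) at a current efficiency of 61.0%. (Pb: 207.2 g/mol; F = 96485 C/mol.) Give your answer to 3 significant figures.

n(Pb) = 13.2 / 207.2 = 0.06371 mol
Pb²⁺ + 2e⁻ → Pb, so n(e⁻) = 2 × 0.06371 = 0.1274 mol
Q = 0.1274 × 96485 / 0.610 = 20150 C
I = Q / t = 20150 / 28908 s = 0.697 A

0.697 A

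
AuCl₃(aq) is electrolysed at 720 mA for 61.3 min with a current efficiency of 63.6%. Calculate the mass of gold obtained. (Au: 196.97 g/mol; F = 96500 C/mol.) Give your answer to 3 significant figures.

Q = 0.720 × 3678 = 2648 C
n(e⁻) = 2648 / 96500 = 0.02744 mol
Au³⁺ + 3e⁻ → Au, so theoretical m(Au) = 0.009147 × 196.97 = 1.802 g
Actual mass = 63.6% × 1.802 = 1.15 g

1.15 g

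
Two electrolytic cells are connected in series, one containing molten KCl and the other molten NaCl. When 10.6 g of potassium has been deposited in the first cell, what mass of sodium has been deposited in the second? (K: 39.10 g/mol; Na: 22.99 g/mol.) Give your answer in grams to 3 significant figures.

6.23 g

n(K) = 10.6 / 39.10 = 0.2711 mol
K⁺ + e⁻ → K, so n(e⁻) = 0.2711 mol
In series, the same 0.2711 mol of electrons flows through the second cell.
Na⁺ + e⁻ → Na, so n(Na) = 0.2711 mol
m(Na) = 0.2711 × 22.99 = 6.23 g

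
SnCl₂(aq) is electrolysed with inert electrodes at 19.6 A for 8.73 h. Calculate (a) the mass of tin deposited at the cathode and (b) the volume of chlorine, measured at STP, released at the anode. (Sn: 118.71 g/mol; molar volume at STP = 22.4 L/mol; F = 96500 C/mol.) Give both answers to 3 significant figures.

Q = 19.6 × 31428 = 6.160×10^5 C; n(e⁻) = 6.160×10^5 / 96500 = 6.383 mol
Cathode: Sn²⁺ + 2e⁻ → Sn → n(Sn) = 6.383/2 = 3.192 mol → 379 g
Anode: 2Cl⁻ → Cl₂ + 2e⁻ → n(Cl₂) = 6.383/2 = 3.192 mol → 71.5 L

379 g Sn; 71.5 L Cl₂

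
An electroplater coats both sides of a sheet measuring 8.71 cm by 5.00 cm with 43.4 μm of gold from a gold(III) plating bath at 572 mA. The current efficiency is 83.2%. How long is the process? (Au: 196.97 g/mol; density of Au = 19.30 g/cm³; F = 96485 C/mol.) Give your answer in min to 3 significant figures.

375 min

Plated area = 2 × 8.71 × 5.00 = 87.10 cm²
Volume = 87.10 × 43.4×10⁻⁴ cm = 0.3780 cm³
m(Au) = 0.3780 × 19.30 = 7.295 g
n(Au) = 7.295 / 196.97 = 0.03704 mol; n(e⁻) = 3 × 0.03704 = 0.1111 mol
Q = 0.1111 × 96485 / 0.832 = 12880 C
t = 12880 / 0.572 = 22520 s = 375 min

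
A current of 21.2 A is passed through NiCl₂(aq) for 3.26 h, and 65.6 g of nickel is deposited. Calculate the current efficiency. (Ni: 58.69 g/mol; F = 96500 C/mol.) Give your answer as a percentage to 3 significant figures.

86.7%

Q = 21.2 × 11736 = 2.488×10^5 C
n(e⁻) = 2.488×10^5 / 96500 = 2.578 mol
Ni²⁺ + 2e⁻ → Ni, so theoretical n(Ni) = 1.289 mol → 75.65 g
Efficiency = 65.6 / 75.65 = 0.8672 = 86.7%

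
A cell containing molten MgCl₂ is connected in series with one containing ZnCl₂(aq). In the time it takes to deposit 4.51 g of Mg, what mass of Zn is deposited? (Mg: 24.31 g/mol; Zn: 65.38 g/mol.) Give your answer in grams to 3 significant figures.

n(Mg) = 4.51 / 24.31 = 0.1855 mol
Mg²⁺ + 2e⁻ → Mg, so n(e⁻) = 2 × 0.1855 = 0.3710 mol
The cells are in series, so the same charge (and hence the same n(e⁻) = 0.3710 mol) passes through both.
Zn²⁺ + 2e⁻ → Zn, so n(Zn) = 0.3710 / 2 = 0.1855 mol
m(Zn) = 0.1855 × 65.38 = 12.1 g

12.1 g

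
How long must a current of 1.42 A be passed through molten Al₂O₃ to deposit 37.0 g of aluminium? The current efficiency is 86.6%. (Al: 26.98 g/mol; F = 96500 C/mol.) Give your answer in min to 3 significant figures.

5380 min

n(Al) = 37.0 / 26.98 = 1.371 mol
Al³⁺ + 3e⁻ → Al, so n(e⁻) = 3 × 1.371 = 4.113 mol
Q = 4.113 × 96500 / 0.866 = 4.583×10^5 C
t = Q / I = 4.583×10^5 / 1.42 = 3.227×10^5 s = 5380 min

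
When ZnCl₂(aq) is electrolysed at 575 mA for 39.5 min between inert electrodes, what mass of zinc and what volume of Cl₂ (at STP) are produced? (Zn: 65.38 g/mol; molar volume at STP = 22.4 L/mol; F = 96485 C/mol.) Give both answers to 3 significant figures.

0.462 g Zn; 0.158 L Cl₂

Q = 0.575 × 2370 = 1363 C; n(e⁻) = 1363 / 96485 = 0.01413 mol
Cathode: Zn²⁺ + 2e⁻ → Zn → n(Zn) = 0.01413/2 = 0.007065 mol → 0.462 g
Anode: 2Cl⁻ → Cl₂ + 2e⁻ → n(Cl₂) = 0.01413/2 = 0.007065 mol → 0.158 L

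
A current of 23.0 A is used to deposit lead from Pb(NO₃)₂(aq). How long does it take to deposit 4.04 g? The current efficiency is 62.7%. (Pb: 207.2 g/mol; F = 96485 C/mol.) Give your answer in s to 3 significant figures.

n(Pb) = 4.04 / 207.2 = 0.01950 mol
Pb²⁺ + 2e⁻ → Pb, so n(e⁻) = 2 × 0.01950 = 0.03900 mol
Q = 0.03900 × 96485 / 0.627 = 6001 C
t = Q / I = 6001 / 23.0 = 260.9 s

261 s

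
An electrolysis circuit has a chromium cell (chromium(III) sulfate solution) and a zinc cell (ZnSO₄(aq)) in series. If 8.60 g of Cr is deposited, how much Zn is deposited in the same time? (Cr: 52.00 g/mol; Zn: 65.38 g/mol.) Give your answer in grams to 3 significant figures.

n(Cr) = 8.60 / 52.00 = 0.1654 mol
Cr³⁺ + 3e⁻ → Cr, so n(e⁻) = 3 × 0.1654 = 0.4962 mol
Same current for the same time ⇒ same n(e⁻) = 0.4962 mol in both cells.
Zn²⁺ + 2e⁻ → Zn, so n(Zn) = 0.4962 / 2 = 0.2481 mol
m(Zn) = 0.2481 × 65.38 = 16.2 g

16.2 g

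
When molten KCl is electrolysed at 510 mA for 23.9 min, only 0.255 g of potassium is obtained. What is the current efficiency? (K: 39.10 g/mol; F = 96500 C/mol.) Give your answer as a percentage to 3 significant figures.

86.1%

Q = 0.510 × 1434 = 731.3 C
n(e⁻) = 731.3 / 96500 = 0.007578 mol
K⁺ + e⁻ → K, so theoretical n(K) = 0.007578 mol → 0.2963 g
Efficiency = 0.255 / 0.2963 = 0.8606 = 86.1%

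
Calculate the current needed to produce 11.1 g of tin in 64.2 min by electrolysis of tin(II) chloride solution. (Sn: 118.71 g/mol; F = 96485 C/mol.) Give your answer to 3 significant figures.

n(Sn) = 11.1 / 118.71 = 0.09351 mol
Sn²⁺ + 2e⁻ → Sn, so n(e⁻) = 2 × 0.09351 = 0.1870 mol
Q = 0.1870 × 96485 = 18040 C
I = Q / t = 18040 / 3852 s = 4.68 A

4.68 A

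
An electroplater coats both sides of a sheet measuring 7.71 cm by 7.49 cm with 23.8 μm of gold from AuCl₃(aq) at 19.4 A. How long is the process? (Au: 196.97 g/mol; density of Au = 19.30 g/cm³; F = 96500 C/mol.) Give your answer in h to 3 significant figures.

Plated area = 2 × 7.71 × 7.49 = 115.5 cm²
Volume = 115.5 × 23.8×10⁻⁴ cm = 0.2749 cm³
m(Au) = 0.2749 × 19.30 = 5.306 g
n(Au) = 5.306 / 196.97 = 0.02694 mol; n(e⁻) = 3 × 0.02694 = 0.08082 mol
Q = 0.08082 × 96500 = 7799 C
t = 7799 / 19.4 = 402.0 s = 0.112 h

0.112 h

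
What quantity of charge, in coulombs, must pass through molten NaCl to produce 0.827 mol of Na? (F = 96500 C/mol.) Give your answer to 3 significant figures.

Na⁺ + e⁻ → Na, so n(e⁻) = 1 × 0.827 = 0.8270 mol
Q = 0.8270 × 96500 = 79810 C

79800 C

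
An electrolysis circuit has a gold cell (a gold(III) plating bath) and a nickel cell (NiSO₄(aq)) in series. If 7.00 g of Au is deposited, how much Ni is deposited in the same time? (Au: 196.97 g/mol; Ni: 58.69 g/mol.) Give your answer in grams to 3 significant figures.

3.13 g

n(Au) = 7.00 / 196.97 = 0.03554 mol
Au³⁺ + 3e⁻ → Au, so n(e⁻) = 3 × 0.03554 = 0.1066 mol
In series, the same 0.1066 mol of electrons flows through the second cell.
Ni²⁺ + 2e⁻ → Ni, so n(Ni) = 0.1066 / 2 = 0.05330 mol
m(Ni) = 0.05330 × 58.69 = 3.13 g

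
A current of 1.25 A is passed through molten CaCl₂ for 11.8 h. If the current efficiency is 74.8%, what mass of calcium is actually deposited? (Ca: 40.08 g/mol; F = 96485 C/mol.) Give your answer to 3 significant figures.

Q = 1.25 × 42480 = 53100 C
n(e⁻) = 53100 / 96485 = 0.5503 mol
Ca²⁺ + 2e⁻ → Ca, so theoretical m(Ca) = 0.2752 × 40.08 = 11.03 g
Actual mass = 74.8% × 11.03 = 8.25 g

8.25 g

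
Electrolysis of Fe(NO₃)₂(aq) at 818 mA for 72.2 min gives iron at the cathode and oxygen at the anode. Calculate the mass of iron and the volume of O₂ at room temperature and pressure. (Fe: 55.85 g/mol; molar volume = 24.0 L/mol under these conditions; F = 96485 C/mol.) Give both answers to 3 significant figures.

Q = 0.818 × 4332 = 3544 C; n(e⁻) = 3544 / 96485 = 0.03673 mol
Cathode: Fe²⁺ + 2e⁻ → Fe → n(Fe) = 0.03673/2 = 0.01837 mol → 1.03 g
Anode: 2H₂O → O₂ + 4H⁺ + 4e⁻ → n(O₂) = 0.03673/4 = 0.009183 mol → 0.220 L

1.03 g Fe; 0.220 L O₂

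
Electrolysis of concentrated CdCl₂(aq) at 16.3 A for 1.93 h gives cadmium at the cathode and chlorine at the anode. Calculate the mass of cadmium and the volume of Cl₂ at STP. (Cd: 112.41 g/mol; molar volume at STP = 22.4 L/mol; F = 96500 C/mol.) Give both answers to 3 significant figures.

Q = 16.3 × 6948 = 1.133×10^5 C; n(e⁻) = 1.133×10^5 / 96500 = 1.174 mol
Cathode: Cd²⁺ + 2e⁻ → Cd → n(Cd) = 1.174/2 = 0.5870 mol → 66.0 g
Anode: 2Cl⁻ → Cl₂ + 2e⁻ → n(Cl₂) = 1.174/2 = 0.5870 mol → 13.1 L

66.0 g Cd; 13.1 L Cl₂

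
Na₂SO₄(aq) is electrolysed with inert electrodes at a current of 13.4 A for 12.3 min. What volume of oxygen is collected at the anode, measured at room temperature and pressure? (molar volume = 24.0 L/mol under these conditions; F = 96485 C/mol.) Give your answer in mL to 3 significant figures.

Q = 13.4 A × 738 s = 9889 C
n(e⁻) = 9889 / 96485 = 0.1025 mol
2H₂O → O₂ + 4H⁺ + 4e⁻, so n(O₂) = 0.1025 / 4 = 0.02563 mol
V = 0.02563 × 24.0 = 0.6151 L
= 615 mL

615 mL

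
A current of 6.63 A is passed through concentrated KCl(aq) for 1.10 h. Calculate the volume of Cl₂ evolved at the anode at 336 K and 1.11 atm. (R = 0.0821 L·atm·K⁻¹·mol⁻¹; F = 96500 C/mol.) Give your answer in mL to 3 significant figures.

3380 mL

Q = It = 6.63 × 3960 = 26250 C
n(e⁻) = 26250 / 96500 = 0.2720 mol
2Cl⁻ → Cl₂ + 2e⁻, so n(Cl₂) = 0.2720 / 2 = 0.1360 mol
V = nRT/P = 0.1360 × 0.0821 × 336 / 1.11 = 3.380 L
= 3380 mL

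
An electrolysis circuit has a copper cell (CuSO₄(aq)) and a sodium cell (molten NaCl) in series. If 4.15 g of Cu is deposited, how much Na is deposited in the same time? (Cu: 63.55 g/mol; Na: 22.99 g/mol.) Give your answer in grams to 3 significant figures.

3.00 g

n(Cu) = 4.15 / 63.55 = 0.06530 mol
Cu²⁺ + 2e⁻ → Cu, so n(e⁻) = 2 × 0.06530 = 0.1306 mol
In series, the same 0.1306 mol of electrons flows through the second cell.
Na⁺ + e⁻ → Na, so n(Na) = 0.1306 mol
m(Na) = 0.1306 × 22.99 = 3.00 g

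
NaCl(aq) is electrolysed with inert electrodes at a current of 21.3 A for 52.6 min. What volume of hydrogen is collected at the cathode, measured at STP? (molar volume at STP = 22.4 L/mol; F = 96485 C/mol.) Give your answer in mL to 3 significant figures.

Charge passed = 21.3 × 3156 = 67220 C
n(e⁻) = Q/F = 67220/96485 = 0.6967 mol
2H⁺ + 2e⁻ → H₂, so n(H₂) = 0.6967 / 2 = 0.3484 mol
V = 0.3484 × 22.4 = 7.804 L
= 7800 mL

7800 mL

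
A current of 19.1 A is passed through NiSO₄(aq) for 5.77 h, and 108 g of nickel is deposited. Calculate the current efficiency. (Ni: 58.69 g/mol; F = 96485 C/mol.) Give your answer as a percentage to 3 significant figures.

89.5%

Q = 19.1 × 20772 = 3.967×10^5 C
n(e⁻) = 3.967×10^5 / 96485 = 4.112 mol
Ni²⁺ + 2e⁻ → Ni, so theoretical n(Ni) = 2.056 mol → 120.7 g
Efficiency = 108 / 120.7 = 0.8948 = 89.5%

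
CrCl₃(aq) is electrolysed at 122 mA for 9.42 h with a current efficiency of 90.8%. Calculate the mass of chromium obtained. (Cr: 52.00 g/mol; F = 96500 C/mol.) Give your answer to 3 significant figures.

0.675 g

Q = 0.122 × 33912 = 4137 C
n(e⁻) = 4137 / 96500 = 0.04287 mol
Cr³⁺ + 3e⁻ → Cr, so theoretical m(Cr) = 0.01429 × 52.00 = 0.7431 g
Actual mass = 90.8% × 0.7431 = 0.675 g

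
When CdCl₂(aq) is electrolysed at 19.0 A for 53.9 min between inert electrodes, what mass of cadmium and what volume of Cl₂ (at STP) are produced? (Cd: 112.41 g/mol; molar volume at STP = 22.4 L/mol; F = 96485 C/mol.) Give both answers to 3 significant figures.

Q = 19.0 × 3234 = 61450 C; n(e⁻) = 61450 / 96485 = 0.6369 mol
Cathode: Cd²⁺ + 2e⁻ → Cd → n(Cd) = 0.6369/2 = 0.3185 mol → 35.8 g
Anode: 2Cl⁻ → Cl₂ + 2e⁻ → n(Cl₂) = 0.6369/2 = 0.3185 mol → 7.13 L

35.8 g Cd; 7.13 L Cl₂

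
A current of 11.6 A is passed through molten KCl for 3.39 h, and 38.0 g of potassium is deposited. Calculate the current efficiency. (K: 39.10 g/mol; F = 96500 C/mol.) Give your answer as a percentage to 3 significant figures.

66.2%

Q = 11.6 × 12204 = 1.416×10^5 C
n(e⁻) = 1.416×10^5 / 96500 = 1.467 mol
K⁺ + e⁻ → K, so theoretical n(K) = 1.467 mol → 57.36 g
Efficiency = 38.0 / 57.36 = 0.6625 = 66.2%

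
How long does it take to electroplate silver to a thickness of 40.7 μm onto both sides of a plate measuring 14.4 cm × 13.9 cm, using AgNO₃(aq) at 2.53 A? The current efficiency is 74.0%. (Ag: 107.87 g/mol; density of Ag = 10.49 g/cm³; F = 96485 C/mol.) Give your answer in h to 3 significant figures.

Plated area = 2 × 14.4 × 13.9 = 400.3 cm²
Volume = 400.3 × 40.7×10⁻⁴ cm = 1.629 cm³
m(Ag) = 1.629 × 10.49 = 17.09 g
n(Ag) = 17.09 / 107.87 = 0.1584 mol; n(e⁻) = 0.1584 mol
Q = 0.1584 × 96485 / 0.740 = 20650 C
t = 20650 / 2.53 = 8162 s = 2.27 h

2.27 h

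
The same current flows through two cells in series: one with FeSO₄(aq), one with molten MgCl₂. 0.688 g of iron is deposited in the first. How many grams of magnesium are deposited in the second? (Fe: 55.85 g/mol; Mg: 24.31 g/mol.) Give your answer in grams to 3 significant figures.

0.299 g

n(Fe) = 0.688 / 55.85 = 0.01232 mol
Fe²⁺ + 2e⁻ → Fe, so n(e⁻) = 2 × 0.01232 = 0.02464 mol
The cells are in series, so the same charge (and hence the same n(e⁻) = 0.02464 mol) passes through both.
Mg²⁺ + 2e⁻ → Mg, so n(Mg) = 0.02464 / 2 = 0.01232 mol
m(Mg) = 0.01232 × 24.31 = 0.299 g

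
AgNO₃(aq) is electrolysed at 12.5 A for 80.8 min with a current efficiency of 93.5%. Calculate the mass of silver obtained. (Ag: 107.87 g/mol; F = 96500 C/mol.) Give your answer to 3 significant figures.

63.3 g

Q = 12.5 × 4848 = 60600 C
n(e⁻) = 60600 / 96500 = 0.6280 mol
Ag⁺ + e⁻ → Ag, so theoretical m(Ag) = 0.6280 × 107.87 = 67.74 g
Actual mass = 93.5% × 67.74 = 63.3 g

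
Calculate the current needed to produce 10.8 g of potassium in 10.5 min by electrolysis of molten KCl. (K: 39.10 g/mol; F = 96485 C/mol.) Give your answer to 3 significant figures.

42.3 A

n(K) = 10.8 / 39.10 = 0.2762 mol
K⁺ + e⁻ → K, so n(e⁻) = 0.2762 mol
Q = 0.2762 × 96485 = 26650 C
I = Q / t = 26650 / 630 s = 42.3 A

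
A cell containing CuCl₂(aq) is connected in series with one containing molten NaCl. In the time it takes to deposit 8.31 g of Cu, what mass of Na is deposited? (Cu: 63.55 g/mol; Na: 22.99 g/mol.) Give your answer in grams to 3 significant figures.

n(Cu) = 8.31 / 63.55 = 0.1308 mol
Cu²⁺ + 2e⁻ → Cu, so n(e⁻) = 2 × 0.1308 = 0.2616 mol
Since the cells are in series, n(e⁻) in the Na cell is also 0.2616 mol.
Na⁺ + e⁻ → Na, so n(Na) = 0.2616 mol
m(Na) = 0.2616 × 22.99 = 6.01 g

6.01 g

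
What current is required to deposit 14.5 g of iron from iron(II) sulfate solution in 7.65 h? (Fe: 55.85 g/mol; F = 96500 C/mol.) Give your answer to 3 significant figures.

1.82 A

n(Fe) = 14.5 / 55.85 = 0.2596 mol
Fe²⁺ + 2e⁻ → Fe, so n(e⁻) = 2 × 0.2596 = 0.5192 mol
Q = 0.5192 × 96500 = 50100 C
I = Q / t = 50100 / 27540 s = 1.82 A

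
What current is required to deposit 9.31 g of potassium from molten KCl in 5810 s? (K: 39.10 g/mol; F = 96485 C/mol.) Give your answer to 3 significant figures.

3.95 A

n(K) = 9.31 / 39.10 = 0.2381 mol
K⁺ + e⁻ → K, so n(e⁻) = 0.2381 mol
Q = 0.2381 × 96485 = 22970 C
I = Q / t = 22970 / 5810 s = 3.95 A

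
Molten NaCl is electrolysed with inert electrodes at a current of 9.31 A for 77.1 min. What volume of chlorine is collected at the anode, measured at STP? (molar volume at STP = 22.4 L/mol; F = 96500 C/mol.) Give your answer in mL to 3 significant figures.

5000 mL

Charge passed = 9.31 × 4626 = 43070 C
n(e⁻) = 43070 / 96500 = 0.4463 mol
2Cl⁻ → Cl₂ + 2e⁻, so n(Cl₂) = 0.4463 / 2 = 0.2232 mol
V = 0.2232 × 22.4 = 5.000 L
= 5000 mL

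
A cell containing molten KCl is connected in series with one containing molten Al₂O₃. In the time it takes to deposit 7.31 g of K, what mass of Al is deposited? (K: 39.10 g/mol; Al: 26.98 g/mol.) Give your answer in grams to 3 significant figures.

1.68 g

n(K) = 7.31 / 39.10 = 0.1870 mol
K⁺ + e⁻ → K, so n(e⁻) = 0.1870 mol
Since the cells are in series, n(e⁻) in the Al cell is also 0.1870 mol.
Al³⁺ + 3e⁻ → Al, so n(Al) = 0.1870 / 3 = 0.06233 mol
m(Al) = 0.06233 × 26.98 = 1.68 g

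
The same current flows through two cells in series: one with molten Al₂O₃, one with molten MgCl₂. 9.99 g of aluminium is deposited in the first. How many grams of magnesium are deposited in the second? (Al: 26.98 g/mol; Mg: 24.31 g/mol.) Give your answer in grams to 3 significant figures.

n(Al) = 9.99 / 26.98 = 0.3703 mol
Al³⁺ + 3e⁻ → Al, so n(e⁻) = 3 × 0.3703 = 1.111 mol
The cells are in series, so the same charge (and hence the same n(e⁻) = 1.111 mol) passes through both.
Mg²⁺ + 2e⁻ → Mg, so n(Mg) = 1.111 / 2 = 0.5555 mol
m(Mg) = 0.5555 × 24.31 = 13.5 g

13.5 g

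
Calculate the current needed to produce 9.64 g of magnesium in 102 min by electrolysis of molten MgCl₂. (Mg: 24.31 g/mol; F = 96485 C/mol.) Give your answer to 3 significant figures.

12.5 A

n(Mg) = 9.64 / 24.31 = 0.3965 mol
Mg²⁺ + 2e⁻ → Mg, so n(e⁻) = 2 × 0.3965 = 0.7930 mol
Q = 0.7930 × 96485 = 76510 C
I = Q / t = 76510 / 6120 s = 12.5 A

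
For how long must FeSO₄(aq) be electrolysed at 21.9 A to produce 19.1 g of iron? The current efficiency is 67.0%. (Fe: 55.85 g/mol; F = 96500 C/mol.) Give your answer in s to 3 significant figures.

4500 s

n(Fe) = 19.1 / 55.85 = 0.3420 mol
Fe²⁺ + 2e⁻ → Fe, so n(e⁻) = 2 × 0.3420 = 0.6840 mol
Q = 0.6840 × 96500 / 0.670 = 98520 C
t = Q / I = 98520 / 21.9 = 4499 s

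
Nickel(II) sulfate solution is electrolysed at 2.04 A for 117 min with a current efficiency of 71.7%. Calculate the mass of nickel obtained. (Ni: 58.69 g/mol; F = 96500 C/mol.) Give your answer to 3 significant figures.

Q = 2.04 × 7020 = 14320 C
n(e⁻) = 14320 / 96500 = 0.1484 mol
Ni²⁺ + 2e⁻ → Ni, so theoretical m(Ni) = 0.07420 × 58.69 = 4.355 g
Actual mass = 71.7% × 4.355 = 3.12 g

3.12 g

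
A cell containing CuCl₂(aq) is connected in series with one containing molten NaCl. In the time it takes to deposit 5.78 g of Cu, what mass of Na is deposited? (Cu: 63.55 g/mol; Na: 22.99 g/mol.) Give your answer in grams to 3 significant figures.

4.18 g

n(Cu) = 5.78 / 63.55 = 0.09095 mol
Cu²⁺ + 2e⁻ → Cu, so n(e⁻) = 2 × 0.09095 = 0.1819 mol
In series, the same 0.1819 mol of electrons flows through the second cell.
Na⁺ + e⁻ → Na, so n(Na) = 0.1819 mol
m(Na) = 0.1819 × 22.99 = 4.18 g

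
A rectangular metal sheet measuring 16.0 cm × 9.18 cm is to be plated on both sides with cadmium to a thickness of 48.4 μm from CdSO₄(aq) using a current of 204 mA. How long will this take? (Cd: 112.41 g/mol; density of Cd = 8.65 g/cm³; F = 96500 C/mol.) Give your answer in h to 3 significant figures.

28.8 h

Plated area = 2 × 16.0 × 9.18 = 293.8 cm²
Volume = 293.8 × 48.4×10⁻⁴ cm = 1.422 cm³
m(Cd) = 1.422 × 8.65 = 12.30 g
n(Cd) = 12.30 / 112.41 = 0.1094 mol; n(e⁻) = 2 × 0.1094 = 0.2188 mol
Q = 0.2188 × 96500 = 21110 C
t = 21110 / 0.204 = 1.035×10^5 s = 28.8 h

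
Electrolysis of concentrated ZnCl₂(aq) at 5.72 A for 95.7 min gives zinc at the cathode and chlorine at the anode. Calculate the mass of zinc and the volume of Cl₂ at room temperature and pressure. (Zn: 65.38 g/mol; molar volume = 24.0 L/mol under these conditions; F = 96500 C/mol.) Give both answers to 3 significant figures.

Q = 5.72 × 5742 = 32840 C; n(e⁻) = 32840 / 96500 = 0.3403 mol
Cathode: Zn²⁺ + 2e⁻ → Zn → n(Zn) = 0.3403/2 = 0.1702 mol → 11.1 g
Anode: 2Cl⁻ → Cl₂ + 2e⁻ → n(Cl₂) = 0.3403/2 = 0.1702 mol → 4.08 L

11.1 g Zn; 4.08 L Cl₂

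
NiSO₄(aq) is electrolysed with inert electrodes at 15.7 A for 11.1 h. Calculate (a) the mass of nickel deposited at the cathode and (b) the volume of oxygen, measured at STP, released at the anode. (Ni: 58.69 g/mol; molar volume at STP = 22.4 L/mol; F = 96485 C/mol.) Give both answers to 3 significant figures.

Q = 15.7 × 39960 = 6.274×10^5 C; n(e⁻) = 6.274×10^5 / 96485 = 6.503 mol
Cathode: Ni²⁺ + 2e⁻ → Ni → n(Ni) = 6.503/2 = 3.252 mol → 191 g
Anode: 2H₂O → O₂ + 4H⁺ + 4e⁻ → n(O₂) = 6.503/4 = 1.626 mol → 36.4 L

191 g Ni; 36.4 L O₂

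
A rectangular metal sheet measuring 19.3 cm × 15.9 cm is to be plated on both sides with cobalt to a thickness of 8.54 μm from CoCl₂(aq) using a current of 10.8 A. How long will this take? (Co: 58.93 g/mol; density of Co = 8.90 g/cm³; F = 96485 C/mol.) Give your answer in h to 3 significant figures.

0.393 h

Plated area = 2 × 19.3 × 15.9 = 613.7 cm²
Volume = 613.7 × 8.54×10⁻⁴ cm = 0.5241 cm³
m(Co) = 0.5241 × 8.90 = 4.664 g
n(Co) = 4.664 / 58.93 = 0.07914 mol; n(e⁻) = 2 × 0.07914 = 0.1583 mol
Q = 0.1583 × 96485 = 15270 C
t = 15270 / 10.8 = 1414 s = 0.393 h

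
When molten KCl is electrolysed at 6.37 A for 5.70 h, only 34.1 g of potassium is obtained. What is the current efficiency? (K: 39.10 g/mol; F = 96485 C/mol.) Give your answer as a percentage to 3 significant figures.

Q = 6.37 × 20520 = 1.307×10^5 C
n(e⁻) = 1.307×10^5 / 96485 = 1.355 mol
K⁺ + e⁻ → K, so theoretical n(K) = 1.355 mol → 52.98 g
Efficiency = 34.1 / 52.98 = 0.6436 = 64.4%

64.4%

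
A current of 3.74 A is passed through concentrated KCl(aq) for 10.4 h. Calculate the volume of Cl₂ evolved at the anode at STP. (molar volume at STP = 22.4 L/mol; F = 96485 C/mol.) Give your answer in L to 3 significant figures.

Q = It = 3.74 × 37440 = 1.400×10^5 C
Moles of electrons = 1.400×10^5 / 96485 = 1.451 mol
2Cl⁻ → Cl₂ + 2e⁻, so n(Cl₂) = 1.451 / 2 = 0.7255 mol
V = 0.7255 × 22.4 = 16.25 L

16.3 L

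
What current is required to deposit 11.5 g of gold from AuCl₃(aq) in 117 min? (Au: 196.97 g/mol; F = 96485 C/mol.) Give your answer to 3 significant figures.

2.41 A

n(Au) = 11.5 / 196.97 = 0.05838 mol
Au³⁺ + 3e⁻ → Au, so n(e⁻) = 3 × 0.05838 = 0.1751 mol
Q = 0.1751 × 96485 = 16890 C
I = Q / t = 16890 / 7020 s = 2.41 A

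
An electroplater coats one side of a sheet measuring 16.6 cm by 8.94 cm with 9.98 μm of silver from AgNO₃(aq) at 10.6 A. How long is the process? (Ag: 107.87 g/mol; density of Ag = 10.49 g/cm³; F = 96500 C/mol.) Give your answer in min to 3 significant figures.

Plated area = 16.6 × 8.94 = 148.4 cm²
Volume = 148.4 × 9.98×10⁻⁴ cm = 0.1481 cm³
m(Ag) = 0.1481 × 10.49 = 1.554 g
n(Ag) = 1.554 / 107.87 = 0.01441 mol; n(e⁻) = 0.01441 mol
Q = 0.01441 × 96500 = 1391 C
t = 1391 / 10.6 = 131.2 s = 2.19 min

2.19 min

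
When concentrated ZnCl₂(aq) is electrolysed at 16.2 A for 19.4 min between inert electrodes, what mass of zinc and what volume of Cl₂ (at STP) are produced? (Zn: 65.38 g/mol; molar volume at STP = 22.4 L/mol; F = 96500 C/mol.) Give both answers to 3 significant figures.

Q = 16.2 × 1164 = 18860 C; n(e⁻) = 18860 / 96500 = 0.1954 mol
Cathode: Zn²⁺ + 2e⁻ → Zn → n(Zn) = 0.1954/2 = 0.09770 mol → 6.39 g
Anode: 2Cl⁻ → Cl₂ + 2e⁻ → n(Cl₂) = 0.1954/2 = 0.09770 mol → 2.19 L

6.39 g Zn; 2.19 L Cl₂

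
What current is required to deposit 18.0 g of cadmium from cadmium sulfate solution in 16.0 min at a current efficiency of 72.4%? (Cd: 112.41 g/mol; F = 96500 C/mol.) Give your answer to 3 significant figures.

n(Cd) = 18.0 / 112.41 = 0.1601 mol
Cd²⁺ + 2e⁻ → Cd, so n(e⁻) = 2 × 0.1601 = 0.3202 mol
Q = 0.3202 × 96500 / 0.724 = 42680 C
I = Q / t = 42680 / 960 s = 44.5 A

44.5 A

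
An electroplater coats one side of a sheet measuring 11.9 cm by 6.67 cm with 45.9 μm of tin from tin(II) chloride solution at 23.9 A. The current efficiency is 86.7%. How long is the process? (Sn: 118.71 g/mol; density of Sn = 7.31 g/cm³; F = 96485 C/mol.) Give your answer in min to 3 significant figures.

3.48 min

Plated area = 11.9 × 6.67 = 79.37 cm²
Volume = 79.37 × 45.9×10⁻⁴ cm = 0.3643 cm³
m(Sn) = 0.3643 × 7.31 = 2.663 g
n(Sn) = 2.663 / 118.71 = 0.02243 mol; n(e⁻) = 2 × 0.02243 = 0.04486 mol
Q = 0.04486 × 96485 / 0.867 = 4992 C
t = 4992 / 23.9 = 208.9 s = 3.48 min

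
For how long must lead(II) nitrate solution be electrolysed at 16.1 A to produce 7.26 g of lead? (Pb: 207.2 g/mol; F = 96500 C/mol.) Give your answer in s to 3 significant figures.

420 s

n(Pb) = 7.26 / 207.2 = 0.03504 mol
Pb²⁺ + 2e⁻ → Pb, so n(e⁻) = 2 × 0.03504 = 0.07008 mol
Q = 0.07008 × 96500 = 6763 C
t = Q / I = 6763 / 16.1 = 420.1 s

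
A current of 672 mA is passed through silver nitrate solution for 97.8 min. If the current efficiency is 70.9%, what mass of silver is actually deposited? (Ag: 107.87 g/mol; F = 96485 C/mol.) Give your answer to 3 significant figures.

3.13 g

Q = 0.672 × 5868 = 3943 C
n(e⁻) = 3943 / 96485 = 0.04087 mol
Ag⁺ + e⁻ → Ag, so theoretical m(Ag) = 0.04087 × 107.87 = 4.409 g
Actual mass = 70.9% × 4.409 = 3.13 g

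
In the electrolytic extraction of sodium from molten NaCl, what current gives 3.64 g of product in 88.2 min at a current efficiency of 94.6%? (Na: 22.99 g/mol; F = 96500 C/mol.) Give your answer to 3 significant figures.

n(Na) = 3.64 / 22.99 = 0.1583 mol
Na⁺ + e⁻ → Na, so n(e⁻) = 0.1583 mol
Q = 0.1583 × 96500 / 0.946 = 16150 C
I = Q / t = 16150 / 5292 s = 3.05 A

3.05 A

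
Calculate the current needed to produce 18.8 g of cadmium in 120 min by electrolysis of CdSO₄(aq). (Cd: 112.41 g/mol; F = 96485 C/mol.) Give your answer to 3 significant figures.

4.48 A

n(Cd) = 18.8 / 112.41 = 0.1672 mol
Cd²⁺ + 2e⁻ → Cd, so n(e⁻) = 2 × 0.1672 = 0.3344 mol
Q = 0.3344 × 96485 = 32260 C
I = Q / t = 32260 / 7200 s = 4.48 A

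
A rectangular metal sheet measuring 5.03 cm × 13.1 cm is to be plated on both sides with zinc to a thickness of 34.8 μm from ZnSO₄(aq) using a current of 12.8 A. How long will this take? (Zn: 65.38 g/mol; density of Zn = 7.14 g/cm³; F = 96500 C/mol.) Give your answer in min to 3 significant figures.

Plated area = 2 × 5.03 × 13.1 = 131.8 cm²
Volume = 131.8 × 34.8×10⁻⁴ cm = 0.4587 cm³
m(Zn) = 0.4587 × 7.14 = 3.275 g
n(Zn) = 3.275 / 65.38 = 0.05009 mol; n(e⁻) = 2 × 0.05009 = 0.1002 mol
Q = 0.1002 × 96500 = 9669 C
t = 9669 / 12.8 = 755.4 s = 12.6 min

12.6 min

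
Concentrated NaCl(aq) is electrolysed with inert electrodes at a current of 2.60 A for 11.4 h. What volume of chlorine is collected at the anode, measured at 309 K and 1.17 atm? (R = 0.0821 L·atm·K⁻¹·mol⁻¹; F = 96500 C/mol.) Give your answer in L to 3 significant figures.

12.0 L

Q = It = 2.60 × 41040 = 1.067×10^5 C
n(e⁻) = 1.067×10^5 / 96500 = 1.106 mol
2Cl⁻ → Cl₂ + 2e⁻, so n(Cl₂) = 1.106 / 2 = 0.5530 mol
V = nRT/P = 0.5530 × 0.0821 × 309 / 1.17 = 11.99 L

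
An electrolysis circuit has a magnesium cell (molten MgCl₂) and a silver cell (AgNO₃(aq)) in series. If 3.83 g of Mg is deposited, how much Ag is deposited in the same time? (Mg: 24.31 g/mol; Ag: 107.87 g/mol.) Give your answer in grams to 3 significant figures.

n(Mg) = 3.83 / 24.31 = 0.1575 mol
Mg²⁺ + 2e⁻ → Mg, so n(e⁻) = 2 × 0.1575 = 0.3150 mol
The cells are in series, so the same charge (and hence the same n(e⁻) = 0.3150 mol) passes through both.
Ag⁺ + e⁻ → Ag, so n(Ag) = 0.3150 mol
m(Ag) = 0.3150 × 107.87 = 34.0 g

34.0 g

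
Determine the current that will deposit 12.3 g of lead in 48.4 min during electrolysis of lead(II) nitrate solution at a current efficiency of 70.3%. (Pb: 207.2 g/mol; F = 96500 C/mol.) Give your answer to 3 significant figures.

5.61 A

n(Pb) = 12.3 / 207.2 = 0.05936 mol
Pb²⁺ + 2e⁻ → Pb, so n(e⁻) = 2 × 0.05936 = 0.1187 mol
Q = 0.1187 × 96500 / 0.703 = 16290 C
I = Q / t = 16290 / 2904 s = 5.61 A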